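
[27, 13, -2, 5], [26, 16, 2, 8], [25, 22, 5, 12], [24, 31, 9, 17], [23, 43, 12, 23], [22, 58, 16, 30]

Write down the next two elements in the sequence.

First value: −1 each step; 27, 26, 25, 24, 23, 22 → 21 → 20.
Second value — differences are 3, 6, 9, … (increasing by 3 each time): 13, 16, 22, 31, 43, 58 → 76 → 97.
Third value: alternating steps +4, +3, +4, +3, …, so -2, 2, 5, 9, 12, 16 → 19 → 23.
For the fourth value, differences are 3, 4, 5, … (increasing by 1 each time): 5, 8, 12, 17, 23, 30 → 38 → 47.
Putting the parts together: [21, 76, 19, 38] and then [20, 97, 23, 47].

[21, 76, 19, 38], [20, 97, 23, 47]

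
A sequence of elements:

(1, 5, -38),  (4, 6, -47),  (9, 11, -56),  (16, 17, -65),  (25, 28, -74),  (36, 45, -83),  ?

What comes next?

First entry goes 1, 4, 9, 16, 25, 36 → 49 (perfect squares: 1², 2², 3², …).
Second entry: 5, 6, 11, 17, 28, 45 → 73 (each term is the sum of the two before it).
Third entry — −9 each step: -38, -47, -56, -65, -74, -83 → -92.
Putting it together: (49, 73, -92).

(49, 73, -92)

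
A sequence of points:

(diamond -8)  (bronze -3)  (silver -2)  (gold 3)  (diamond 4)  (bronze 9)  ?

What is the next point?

Rank: diamond, bronze, silver, gold, diamond, bronze → silver (repeats diamond → bronze → silver → gold).
Second value — alternating steps +5, +1, +5, +1, …: -8, -3, -2, 3, 4, 9 → 10.
So the next point is (silver 10).

(silver 10)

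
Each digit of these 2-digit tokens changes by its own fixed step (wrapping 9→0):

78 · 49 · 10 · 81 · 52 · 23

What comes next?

First digit goes 7, 4, 1, 8, 5, 2 → 9 (−3 each step, mod 10).
Second digit: +1 each step, mod 10; 8, 9, 0, 1, 2, 3 → 4.
So the next token is 94.

94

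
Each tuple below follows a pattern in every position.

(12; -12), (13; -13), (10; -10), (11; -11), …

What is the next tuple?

First slot: alternating steps +1, −3, +1, −3, …; 12, 13, 10, 11 → 8.
For the second slot, always the negative of the first slot: -12, -13, -10, -11 → -8.
Combining the parts gives (8; -8).

(8; -8)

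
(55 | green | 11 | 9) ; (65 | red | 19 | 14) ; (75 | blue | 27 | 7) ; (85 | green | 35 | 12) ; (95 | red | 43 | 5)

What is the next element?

First part — +10 each step: 55, 65, 75, 85, 95 → 105.
Colour — repeats green → red → blue: green, red, blue, green, red → blue.
Third part goes 11, 19, 27, 35, 43 → 51 (+8 each step).
Fourth part goes 9, 14, 7, 12, 5 → 10 (alternating steps +5, −7, +5, −7, …).
Combining the parts gives (105 | blue | 51 | 10).

(105 | blue | 51 | 10)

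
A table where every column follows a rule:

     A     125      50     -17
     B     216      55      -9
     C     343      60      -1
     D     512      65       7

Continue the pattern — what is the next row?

Letter: letters move forward 1 place in the alphabet; A, B, C, D → E.
Second component — perfect cubes: 5³, 6³, 7³, …: 125, 216, 343, 512 → 729.
Third component: +5 each step; 50, 55, 60, 65 → 70.
Fourth component: -17, -9, -1, 7 → 15 (+8 each step).
So the next row is E  729  70  15.

E  729  70  15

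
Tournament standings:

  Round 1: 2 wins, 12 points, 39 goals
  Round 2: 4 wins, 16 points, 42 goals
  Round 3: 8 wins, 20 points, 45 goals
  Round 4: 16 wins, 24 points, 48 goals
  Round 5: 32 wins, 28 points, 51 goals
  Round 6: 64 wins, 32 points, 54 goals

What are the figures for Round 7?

For the wins, ×2 each step: 2, 4, 8, 16, 32, 64 → 128.
For the points, +4 each step: 12, 16, 20, 24, 28, 32 → 36.
Goals: +3 each step; 39, 42, 45, 48, 51, 54 → 57.
So the next row is 128 wins, 36 points, 57 goals.

128 wins, 36 points, 57 goals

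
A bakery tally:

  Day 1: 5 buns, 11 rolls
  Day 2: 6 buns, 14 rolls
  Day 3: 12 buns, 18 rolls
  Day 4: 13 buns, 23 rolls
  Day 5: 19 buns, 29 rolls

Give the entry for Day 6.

For the buns, alternating steps +1, +6, +1, +6, …: 5, 6, 12, 13, 19 → 20.
Rolls: 11, 14, 18, 23, 29 → 36 (differences are 3, 4, 5, … (increasing by 1 each time)).
So the next line is 20 buns, 36 rolls.

20 buns, 36 rolls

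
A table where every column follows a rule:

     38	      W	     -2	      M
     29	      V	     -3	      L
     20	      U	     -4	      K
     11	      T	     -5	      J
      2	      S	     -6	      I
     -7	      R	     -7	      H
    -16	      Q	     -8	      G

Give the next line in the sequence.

-25  P  -9  F

For the first component, −9 each step: 38, 29, 20, 11, 2, -7, -16 → -25.
First letter goes W, V, U, T, S, R, Q → P (letters move back 1 place in the alphabet).
For the third component, −1 each step: -2, -3, -4, -5, -6, -7, -8 → -9.
Second letter goes M, L, K, J, I, H, G → F (letters move back 1 place in the alphabet).
Putting it together: -25  P  -9  F.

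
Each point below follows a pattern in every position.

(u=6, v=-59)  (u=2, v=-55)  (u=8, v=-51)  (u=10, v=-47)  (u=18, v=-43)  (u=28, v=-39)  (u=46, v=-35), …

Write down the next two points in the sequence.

U goes 6, 2, 8, 10, 18, 28, 46 → 74 → 120 (each term is the sum of the two before it).
V: +4 each step, so -59, -55, -51, -47, -43, -39, -35 → -31 → -27.
So the next two points are (u=74, v=-31) and (u=120, v=-27).

(u=74, v=-31), (u=120, v=-27)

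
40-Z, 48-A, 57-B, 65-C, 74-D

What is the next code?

82-E

For the first component, alternating steps +8, +9, +8, +9, …: 40, 48, 57, 65, 74 → 82.
Letter: letters move forward 1 place in the alphabet, wrapping Z→A, so Z, A, B, C, D → E.
Combining the parts gives 82-E.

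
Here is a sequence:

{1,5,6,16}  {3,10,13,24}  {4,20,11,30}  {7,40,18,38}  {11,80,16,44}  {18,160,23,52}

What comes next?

First part: 1, 3, 4, 7, 11, 18 → 29 (each term is the sum of the two before it).
For the second part, ×2 each step: 5, 10, 20, 40, 80, 160 → 320.
Third part goes 6, 13, 11, 18, 16, 23 → 21 (alternating steps +7, −2, +7, −2, …).
Fourth part: 16, 24, 30, 38, 44, 52 → 58 (alternating steps +8, +6, +8, +6, …).
Putting it together: {29,320,21,58}.

{29,320,21,58}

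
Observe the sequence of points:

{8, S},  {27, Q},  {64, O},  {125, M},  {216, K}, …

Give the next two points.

{343, I}, {512, G}

First entry: perfect cubes: 2³, 3³, 4³, …; 8, 27, 64, 125, 216 → 343 → 512.
Letter: S, Q, O, M, K → I → G (letters move back 2 places in the alphabet).
So the next two points are {343, I} and {512, G}.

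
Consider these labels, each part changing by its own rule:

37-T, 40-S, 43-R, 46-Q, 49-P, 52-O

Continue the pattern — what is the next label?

First component: +3 each step; 37, 40, 43, 46, 49, 52 → 55.
Letter: T, S, R, Q, P, O → N (letters move back 1 place in the alphabet).
Putting it together: 55-N.

55-N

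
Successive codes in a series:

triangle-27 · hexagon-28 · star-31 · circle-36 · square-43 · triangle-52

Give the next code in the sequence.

Shape: repeats triangle → hexagon → star → circle → square, so triangle, hexagon, star, circle, square, triangle → hexagon.
Second component: differences are 1, 3, 5, … (increasing by 2 each time), so 27, 28, 31, 36, 43, 52 → 63.
Putting it together: hexagon-63.

hexagon-63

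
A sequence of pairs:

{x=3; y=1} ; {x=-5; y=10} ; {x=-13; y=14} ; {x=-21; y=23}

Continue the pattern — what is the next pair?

For the x, −8 each step: 3, -5, -13, -21 → -29.
Y: alternating steps +9, +4, +9, +4, …, so 1, 10, 14, 23 → 27.
Combining the parts gives {x=-29; y=27}.

{x=-29; y=27}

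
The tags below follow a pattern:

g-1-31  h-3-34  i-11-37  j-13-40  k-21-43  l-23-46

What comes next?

For the letter, letters move forward 1 place in the alphabet: g, h, i, j, k, l → m.
Second component: alternating steps +2, +8, +2, +8, …, so 1, 3, 11, 13, 21, 23 → 31.
Third component — +3 each step: 31, 34, 37, 40, 43, 46 → 49.
Combining the parts gives m-31-49.

m-31-49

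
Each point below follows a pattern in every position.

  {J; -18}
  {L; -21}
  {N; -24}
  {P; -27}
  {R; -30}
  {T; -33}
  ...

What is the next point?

Letter: J, L, N, P, R, T → V (letters move forward 2 places in the alphabet).
Second component — −3 each step: -18, -21, -24, -27, -30, -33 → -36.
So the next point is {V; -36}.

{V; -36}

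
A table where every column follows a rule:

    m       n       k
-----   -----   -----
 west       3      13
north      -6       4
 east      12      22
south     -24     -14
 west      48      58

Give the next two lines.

north  -96  -86; east  192  202

Column m: repeats west → north → east → south; west, north, east, south, west → north → east.
For the column n, ×(-2) each step: 3, -6, 12, -24, 48 → -96 → 192.
Column k: always 10 more than the column n; 13, 4, 22, -14, 58 → -86 → 202.
So the next two lines are north  -96  -86 and east  192  202.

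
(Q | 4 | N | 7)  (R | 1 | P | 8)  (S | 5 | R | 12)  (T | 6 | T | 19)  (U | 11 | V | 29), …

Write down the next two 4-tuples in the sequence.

(V | 17 | X | 42), (W | 28 | Z | 58)

First letter: letters move forward 1 place in the alphabet; Q, R, S, T, U → V → W.
Second slot: 4, 1, 5, 6, 11 → 17 → 28 (each term is the sum of the two before it).
For the second letter, letters move forward 2 places in the alphabet: N, P, R, T, V → X → Z.
Fourth slot: differences are 1, 4, 7, … (increasing by 3 each time); 7, 8, 12, 19, 29 → 42 → 58.
Putting the parts together: (V | 17 | X | 42) and then (W | 28 | Z | 58).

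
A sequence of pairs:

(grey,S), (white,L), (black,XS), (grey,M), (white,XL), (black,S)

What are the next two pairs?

Shade: repeats grey → white → black; grey, white, black, grey, white, black → grey → white.
Size — repeats S → L → XS → M → XL: S, L, XS, M, XL, S → L → XS.
Putting the parts together: (grey,L) and then (white,XS).

(grey,L), (white,XS)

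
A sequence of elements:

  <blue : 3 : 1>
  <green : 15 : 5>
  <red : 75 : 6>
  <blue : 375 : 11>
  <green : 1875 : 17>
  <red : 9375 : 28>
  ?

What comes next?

<blue : 46875 : 45>

Colour: repeats blue → green → red; blue, green, red, blue, green, red → blue.
Second component: 3, 15, 75, 375, 1875, 9375 → 46875 (×5 each step).
Third component: each term is the sum of the two before it; 1, 5, 6, 11, 17, 28 → 45.
So the next element is <blue : 46875 : 45>.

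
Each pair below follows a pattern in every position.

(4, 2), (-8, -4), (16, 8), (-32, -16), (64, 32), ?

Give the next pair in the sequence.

(-128, -64)

For the first component, ×(-2) each step: 4, -8, 16, -32, 64 → -128.
For the second component, ×(-2) each step: 2, -4, 8, -16, 32 → -64.
So the next pair is (-128, -64).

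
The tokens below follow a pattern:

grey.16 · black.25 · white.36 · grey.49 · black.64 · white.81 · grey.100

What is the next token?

Shade: repeats grey → black → white; grey, black, white, grey, black, white, grey → black.
For the second component, perfect squares: 4², 5², 6², …: 16, 25, 36, 49, 64, 81, 100 → 121.
Combining the parts gives black.121.

black.121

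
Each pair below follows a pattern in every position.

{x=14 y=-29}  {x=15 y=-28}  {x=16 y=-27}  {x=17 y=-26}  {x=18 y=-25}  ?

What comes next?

X: +1 each step; 14, 15, 16, 17, 18 → 19.
Y — +1 each step: -29, -28, -27, -26, -25 → -24.
Putting it together: {x=19 y=-24}.

{x=19 y=-24}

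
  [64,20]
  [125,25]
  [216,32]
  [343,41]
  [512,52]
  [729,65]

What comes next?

[1000,80]

First coordinate — perfect cubes: 4³, 5³, 6³, …: 64, 125, 216, 343, 512, 729 → 1000.
Second coordinate: differences are 5, 7, 9, … (increasing by 2 each time); 20, 25, 32, 41, 52, 65 → 80.
Combining the parts gives [1000,80].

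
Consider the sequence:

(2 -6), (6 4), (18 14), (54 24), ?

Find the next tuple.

(162 34)

First component: ×3 each step, so 2, 6, 18, 54 → 162.
Second component: -6, 4, 14, 24 → 34 (+10 each step).
So the next tuple is (162 34).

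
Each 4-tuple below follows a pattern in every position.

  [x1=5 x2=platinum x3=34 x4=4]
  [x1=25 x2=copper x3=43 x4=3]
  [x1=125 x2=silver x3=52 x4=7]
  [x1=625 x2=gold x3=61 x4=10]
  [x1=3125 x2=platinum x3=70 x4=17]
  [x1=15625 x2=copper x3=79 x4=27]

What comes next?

[x1=78125 x2=silver x3=88 x4=44]

X1: ×5 each step, so 5, 25, 125, 625, 3125, 15625 → 78125.
For the x2, repeats platinum → copper → silver → gold: platinum, copper, silver, gold, platinum, copper → silver.
X3 goes 34, 43, 52, 61, 70, 79 → 88 (+9 each step).
X4 goes 4, 3, 7, 10, 17, 27 → 44 (each term is the sum of the two before it).
Putting it together: [x1=78125 x2=silver x3=88 x4=44].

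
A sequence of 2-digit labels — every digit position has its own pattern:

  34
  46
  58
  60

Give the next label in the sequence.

72

First digit goes 3, 4, 5, 6 → 7 (+1 each step, mod 10).
Second digit goes 4, 6, 8, 0 → 2 (+2 each step, mod 10).
Combining the parts gives 72.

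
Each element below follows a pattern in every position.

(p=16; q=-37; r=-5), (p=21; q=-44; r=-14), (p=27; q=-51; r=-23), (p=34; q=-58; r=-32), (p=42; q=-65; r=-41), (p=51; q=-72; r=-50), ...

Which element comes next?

(p=61; q=-79; r=-59)

P goes 16, 21, 27, 34, 42, 51 → 61 (differences are 5, 6, 7, … (increasing by 1 each time)).
Q goes -37, -44, -51, -58, -65, -72 → -79 (−7 each step).
R — −9 each step: -5, -14, -23, -32, -41, -50 → -59.
Putting it together: (p=61; q=-79; r=-59).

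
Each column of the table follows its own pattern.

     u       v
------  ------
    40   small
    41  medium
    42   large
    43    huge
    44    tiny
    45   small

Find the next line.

Column u: +1 each step, so 40, 41, 42, 43, 44, 45 → 46.
For the column v, repeats small → medium → large → huge → tiny: small, medium, large, huge, tiny, small → medium.
So the next line is 46  medium.

46  medium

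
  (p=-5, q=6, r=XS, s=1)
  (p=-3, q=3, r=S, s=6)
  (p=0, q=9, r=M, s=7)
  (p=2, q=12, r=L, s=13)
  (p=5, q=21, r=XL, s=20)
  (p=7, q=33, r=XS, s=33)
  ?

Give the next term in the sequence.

P: alternating steps +2, +3, +2, +3, …, so -5, -3, 0, 2, 5, 7 → 10.
For the q, each term is the sum of the two before it: 6, 3, 9, 12, 21, 33 → 54.
For the r, repeats XS → S → M → L → XL: XS, S, M, L, XL, XS → S.
S — each term is the sum of the two before it: 1, 6, 7, 13, 20, 33 → 53.
Putting it together: (p=10, q=54, r=S, s=53).

(p=10, q=54, r=S, s=53)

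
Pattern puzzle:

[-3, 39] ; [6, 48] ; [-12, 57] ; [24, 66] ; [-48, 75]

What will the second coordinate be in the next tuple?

Second coordinate: +9 each step, so 39, 48, 57, 66, 75 → 84.

84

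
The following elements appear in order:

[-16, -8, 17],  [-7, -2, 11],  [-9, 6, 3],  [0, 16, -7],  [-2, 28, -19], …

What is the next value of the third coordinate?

For the second coordinate, differences are 6, 8, 10, … (increasing by 2 each time): -8, -2, 6, 16, 28 → 42.
Third coordinate — together with the second coordinate always sums to 9: 17, 11, 3, -7, -19 → -33.

-33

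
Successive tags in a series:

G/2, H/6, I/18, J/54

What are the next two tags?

K/162, L/486

For the letter, letters move forward 1 place in the alphabet: G, H, I, J → K → L.
Second component: ×3 each step; 2, 6, 18, 54 → 162 → 486.
So the next two tags are K/162 and L/486.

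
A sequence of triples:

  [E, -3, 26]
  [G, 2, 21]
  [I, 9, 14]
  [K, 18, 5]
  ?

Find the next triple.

Letter: letters move forward 2 places in the alphabet, so E, G, I, K → M.
For the second value, differences are 5, 7, 9, … (increasing by 2 each time): -3, 2, 9, 18 → 29.
Third value goes 26, 21, 14, 5 → -6 (together with the second value always sums to 23).
Combining the parts gives [M, 29, -6].

[M, 29, -6]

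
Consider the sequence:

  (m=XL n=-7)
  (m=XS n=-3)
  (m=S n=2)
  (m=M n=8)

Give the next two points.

(m=L n=15), (m=XL n=23)

M goes XL, XS, S, M → L → XL (runs through clothing sizes XS→XL).
N — differences are 4, 5, 6, … (increasing by 1 each time): -7, -3, 2, 8 → 15 → 23.
Putting the parts together: (m=L n=15) and then (m=XL n=23).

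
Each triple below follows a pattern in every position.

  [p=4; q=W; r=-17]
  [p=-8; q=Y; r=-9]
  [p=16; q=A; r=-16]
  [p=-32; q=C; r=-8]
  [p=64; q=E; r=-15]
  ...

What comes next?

[p=-128; q=G; r=-7]

P: ×(-2) each step, so 4, -8, 16, -32, 64 → -128.
Q: letters move forward 2 places in the alphabet, wrapping Z→A; W, Y, A, C, E → G.
R: alternating steps +8, −7, +8, −7, …; -17, -9, -16, -8, -15 → -7.
So the next triple is [p=-128; q=G; r=-7].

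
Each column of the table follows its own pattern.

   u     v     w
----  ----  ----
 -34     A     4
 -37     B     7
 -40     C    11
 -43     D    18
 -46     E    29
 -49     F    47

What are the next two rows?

-52  G  76; -55  H  123

Column u: −3 each step, so -34, -37, -40, -43, -46, -49 → -52 → -55.
Column v: A, B, C, D, E, F → G → H (letters move forward 1 place in the alphabet).
Column w goes 4, 7, 11, 18, 29, 47 → 76 → 123 (each term is the sum of the two before it).
Putting the parts together: -52  G  76 and then -55  H  123.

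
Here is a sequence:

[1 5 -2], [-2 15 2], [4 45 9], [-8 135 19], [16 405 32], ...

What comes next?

[-32 1215 48]

First entry: ×(-2) each step, so 1, -2, 4, -8, 16 → -32.
Second entry — ×3 each step: 5, 15, 45, 135, 405 → 1215.
Third entry: -2, 2, 9, 19, 32 → 48 (differences are 4, 7, 10, … (increasing by 3 each time)).
Combining the parts gives [-32 1215 48].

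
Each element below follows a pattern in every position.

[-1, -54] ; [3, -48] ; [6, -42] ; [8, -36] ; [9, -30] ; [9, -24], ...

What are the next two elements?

[8, -18], [6, -12]

First slot: -1, 3, 6, 8, 9, 9 → 8 → 6 (differences are 4, 3, 2, … (decreasing by 1 each time)).
Second slot: -54, -48, -42, -36, -30, -24 → -18 → -12 (+6 each step).
So the next two elements are [8, -18] and [6, -12].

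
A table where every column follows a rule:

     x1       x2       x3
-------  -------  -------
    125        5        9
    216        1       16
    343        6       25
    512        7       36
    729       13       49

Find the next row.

Column x1 goes 125, 216, 343, 512, 729 → 1000 (perfect cubes: 5³, 6³, 7³, …).
For the column x2, each term is the sum of the two before it: 5, 1, 6, 7, 13 → 20.
Column x3: perfect squares: 3², 4², 5², …; 9, 16, 25, 36, 49 → 64.
So the next row is 1000  20  64.

1000  20  64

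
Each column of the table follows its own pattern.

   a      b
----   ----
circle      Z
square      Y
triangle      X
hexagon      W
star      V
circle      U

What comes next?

square  T

Column a: repeats circle → square → triangle → hexagon → star, so circle, square, triangle, hexagon, star, circle → square.
For the column b, letters move back 1 place in the alphabet: Z, Y, X, W, V, U → T.
So the next line is square  T.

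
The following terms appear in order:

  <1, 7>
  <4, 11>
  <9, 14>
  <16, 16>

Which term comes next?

<25, 17>

First coordinate goes 1, 4, 9, 16 → 25 (perfect squares: 1², 2², 3², …).
Second coordinate: differences are 4, 3, 2, … (decreasing by 1 each time), so 7, 11, 14, 16 → 17.
Combining the parts gives <25, 17>.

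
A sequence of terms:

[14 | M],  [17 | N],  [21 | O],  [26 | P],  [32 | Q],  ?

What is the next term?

For the first component, differences are 3, 4, 5, … (increasing by 1 each time): 14, 17, 21, 26, 32 → 39.
Letter — letters move forward 1 place in the alphabet: M, N, O, P, Q → R.
So the next term is [39 | R].

[39 | R]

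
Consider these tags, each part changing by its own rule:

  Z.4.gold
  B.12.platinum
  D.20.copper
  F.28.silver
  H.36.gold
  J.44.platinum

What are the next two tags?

For the letter, letters move forward 2 places in the alphabet, wrapping Z→A: Z, B, D, F, H, J → L → N.
Second component: +8 each step, so 4, 12, 20, 28, 36, 44 → 52 → 60.
Metal: repeats gold → platinum → copper → silver, so gold, platinum, copper, silver, gold, platinum → copper → silver.
So the next two tags are L.52.copper and N.60.silver.

L.52.copper, N.60.silver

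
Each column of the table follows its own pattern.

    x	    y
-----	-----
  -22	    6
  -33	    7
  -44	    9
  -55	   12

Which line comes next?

Column x — −11 each step: -22, -33, -44, -55 → -66.
For the column y, differences are 1, 2, 3, … (increasing by 1 each time): 6, 7, 9, 12 → 16.
Combining the parts gives -66  16.

-66  16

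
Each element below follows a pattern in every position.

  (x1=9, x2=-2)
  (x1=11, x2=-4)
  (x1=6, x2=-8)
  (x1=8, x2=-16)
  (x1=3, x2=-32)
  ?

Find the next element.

(x1=5, x2=-64)

X1: 9, 11, 6, 8, 3 → 5 (alternating steps +2, −5, +2, −5, …).
X2 — ×2 each step: -2, -4, -8, -16, -32 → -64.
So the next element is (x1=5, x2=-64).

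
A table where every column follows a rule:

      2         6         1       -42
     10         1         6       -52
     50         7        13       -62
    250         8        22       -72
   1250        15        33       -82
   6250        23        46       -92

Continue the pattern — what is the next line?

31250  38  61  -102

First component: ×5 each step; 2, 10, 50, 250, 1250, 6250 → 31250.
Second component: each term is the sum of the two before it, so 6, 1, 7, 8, 15, 23 → 38.
Third component — differences are 5, 7, 9, … (increasing by 2 each time): 1, 6, 13, 22, 33, 46 → 61.
Fourth component: −10 each step, so -42, -52, -62, -72, -82, -92 → -102.
Putting it together: 31250  38  61  -102.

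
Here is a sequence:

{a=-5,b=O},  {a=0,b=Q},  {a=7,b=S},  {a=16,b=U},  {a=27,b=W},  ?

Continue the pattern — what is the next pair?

A — differences are 5, 7, 9, … (increasing by 2 each time): -5, 0, 7, 16, 27 → 40.
For the b, letters move forward 2 places in the alphabet: O, Q, S, U, W → Y.
Combining the parts gives {a=40,b=Y}.

{a=40,b=Y}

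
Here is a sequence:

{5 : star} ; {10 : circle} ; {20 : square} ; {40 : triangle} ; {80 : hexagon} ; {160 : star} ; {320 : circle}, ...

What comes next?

{640 : square}

First component — ×2 each step: 5, 10, 20, 40, 80, 160, 320 → 640.
Shape: star, circle, square, triangle, hexagon, star, circle → square (repeats star → circle → square → triangle → hexagon).
Putting it together: {640 : square}.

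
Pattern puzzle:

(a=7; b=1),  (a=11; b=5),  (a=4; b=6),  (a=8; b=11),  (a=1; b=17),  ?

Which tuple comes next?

(a=5; b=28)

A: alternating steps +4, −7, +4, −7, …; 7, 11, 4, 8, 1 → 5.
B goes 1, 5, 6, 11, 17 → 28 (each term is the sum of the two before it).
Combining the parts gives (a=5; b=28).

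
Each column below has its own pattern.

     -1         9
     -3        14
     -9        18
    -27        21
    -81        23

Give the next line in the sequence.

-243  24

For the first component, ×3 each step: -1, -3, -9, -27, -81 → -243.
Second component goes 9, 14, 18, 21, 23 → 24 (differences are 5, 4, 3, … (decreasing by 1 each time)).
Combining the parts gives -243  24.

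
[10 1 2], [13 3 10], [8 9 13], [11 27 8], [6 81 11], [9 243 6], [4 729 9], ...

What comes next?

First component: alternating steps +3, −5, +3, −5, …; 10, 13, 8, 11, 6, 9, 4 → 7.
Second component: ×3 each step; 1, 3, 9, 27, 81, 243, 729 → 2187.
For the third component, always the previous value of the first component: 2, 10, 13, 8, 11, 6, 9 → 4.
Combining the parts gives [7 2187 4].

[7 2187 4]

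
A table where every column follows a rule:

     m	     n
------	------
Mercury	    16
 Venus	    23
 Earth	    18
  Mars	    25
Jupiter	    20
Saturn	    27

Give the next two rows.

Column m: Mercury, Venus, Earth, Mars, Jupiter, Saturn → Uranus → Neptune (runs through the planets Mercury→Neptune).
Column n goes 16, 23, 18, 25, 20, 27 → 22 → 29 (alternating steps +7, −5, +7, −5, …).
So the next two rows are Uranus  22 and Neptune  29.

Uranus  22; Neptune  29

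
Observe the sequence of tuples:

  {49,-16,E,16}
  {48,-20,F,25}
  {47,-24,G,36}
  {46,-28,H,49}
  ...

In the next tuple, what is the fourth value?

Fourth value: perfect squares: 4², 5², 6², …; 16, 25, 36, 49 → 64.

64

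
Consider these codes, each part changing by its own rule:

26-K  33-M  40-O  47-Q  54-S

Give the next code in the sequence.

For the first component, +7 each step: 26, 33, 40, 47, 54 → 61.
For the letter, letters move forward 2 places in the alphabet: K, M, O, Q, S → U.
So the next code is 61-U.

61-U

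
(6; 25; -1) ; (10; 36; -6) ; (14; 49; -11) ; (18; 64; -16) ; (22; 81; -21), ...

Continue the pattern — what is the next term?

First component goes 6, 10, 14, 18, 22 → 26 (+4 each step).
Second component goes 25, 36, 49, 64, 81 → 100 (perfect squares: 5², 6², 7², …).
Third component: -1, -6, -11, -16, -21 → -26 (−5 each step).
Combining the parts gives (26; 100; -26).

(26; 100; -26)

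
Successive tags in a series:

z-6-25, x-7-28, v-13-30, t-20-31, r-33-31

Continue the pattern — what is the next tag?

p-53-30

Letter: z, x, v, t, r → p (letters move back 2 places in the alphabet).
Second component: each term is the sum of the two before it; 6, 7, 13, 20, 33 → 53.
Third component: 25, 28, 30, 31, 31 → 30 (differences are 3, 2, 1, … (decreasing by 1 each time)).
Combining the parts gives p-53-30.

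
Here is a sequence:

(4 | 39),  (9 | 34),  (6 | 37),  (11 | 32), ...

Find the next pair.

(8 | 35)

First part: 4, 9, 6, 11 → 8 (alternating steps +5, −3, +5, −3, …).
Second part — together with the first part always sums to 43: 39, 34, 37, 32 → 35.
Combining the parts gives (8 | 35).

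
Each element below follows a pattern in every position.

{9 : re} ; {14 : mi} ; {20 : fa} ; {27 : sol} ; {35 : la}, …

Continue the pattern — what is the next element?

For the first component, differences are 5, 6, 7, … (increasing by 1 each time): 9, 14, 20, 27, 35 → 44.
Note: runs through the solfège scale do→ti, so re, mi, fa, sol, la → ti.
Putting it together: {44 : ti}.

{44 : ti}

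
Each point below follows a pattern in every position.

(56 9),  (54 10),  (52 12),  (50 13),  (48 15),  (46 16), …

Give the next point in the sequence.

(44 18)

For the first value, −2 each step: 56, 54, 52, 50, 48, 46 → 44.
Second value: alternating steps +1, +2, +1, +2, …, so 9, 10, 12, 13, 15, 16 → 18.
Combining the parts gives (44 18).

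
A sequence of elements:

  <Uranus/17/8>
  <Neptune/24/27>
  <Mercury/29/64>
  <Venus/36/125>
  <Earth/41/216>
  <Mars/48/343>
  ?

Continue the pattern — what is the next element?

For the planet, runs through the planets Mercury→Neptune: Uranus, Neptune, Mercury, Venus, Earth, Mars → Jupiter.
Second entry: alternating steps +7, +5, +7, +5, …, so 17, 24, 29, 36, 41, 48 → 53.
Third entry: perfect cubes: 2³, 3³, 4³, …; 8, 27, 64, 125, 216, 343 → 512.
Combining the parts gives <Jupiter/53/512>.

<Jupiter/53/512>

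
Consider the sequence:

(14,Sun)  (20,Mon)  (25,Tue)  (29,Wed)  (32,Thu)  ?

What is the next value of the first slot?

First slot: differences are 6, 5, 4, … (decreasing by 1 each time); 14, 20, 25, 29, 32 → 34.

34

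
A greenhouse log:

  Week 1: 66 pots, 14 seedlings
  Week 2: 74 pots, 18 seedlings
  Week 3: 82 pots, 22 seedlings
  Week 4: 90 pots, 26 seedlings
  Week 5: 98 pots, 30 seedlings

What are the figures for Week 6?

106 pots, 34 seedlings

Pots — +8 each step: 66, 74, 82, 90, 98 → 106.
For the seedlings, +4 each step: 14, 18, 22, 26, 30 → 34.
So the next line is 106 pots, 34 seedlings.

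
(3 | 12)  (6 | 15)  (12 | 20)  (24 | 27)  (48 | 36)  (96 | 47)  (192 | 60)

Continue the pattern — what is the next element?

First value: ×2 each step; 3, 6, 12, 24, 48, 96, 192 → 384.
Second value: 12, 15, 20, 27, 36, 47, 60 → 75 (differences are 3, 5, 7, … (increasing by 2 each time)).
So the next element is (384 | 75).

(384 | 75)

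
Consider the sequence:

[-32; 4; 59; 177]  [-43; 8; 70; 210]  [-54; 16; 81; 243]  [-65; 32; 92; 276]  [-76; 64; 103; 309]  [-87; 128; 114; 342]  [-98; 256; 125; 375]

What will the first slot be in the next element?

For the first slot, −11 each step: -32, -43, -54, -65, -76, -87, -98 → -109.
For the second slot, ×2 each step: 4, 8, 16, 32, 64, 128, 256 → 512.
For the third slot, +11 each step: 59, 70, 81, 92, 103, 114, 125 → 136.
Fourth slot: always 3 × the third slot; 177, 210, 243, 276, 309, 342, 375 → 408.

-109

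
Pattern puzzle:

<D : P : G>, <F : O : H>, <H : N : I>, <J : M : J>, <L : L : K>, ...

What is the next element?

<N : K : L>

First letter — letters move forward 2 places in the alphabet: D, F, H, J, L → N.
For the second letter, letters move back 1 place in the alphabet: P, O, N, M, L → K.
For the third letter, letters move forward 1 place in the alphabet: G, H, I, J, K → L.
So the next element is <N : K : L>.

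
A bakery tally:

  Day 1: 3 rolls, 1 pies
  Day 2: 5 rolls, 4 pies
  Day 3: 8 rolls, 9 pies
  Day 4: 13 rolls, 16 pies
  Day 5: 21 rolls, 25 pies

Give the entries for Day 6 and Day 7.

Rolls — each term is the sum of the two before it: 3, 5, 8, 13, 21 → 34 → 55.
Pies: perfect squares: 1², 2², 3², …, so 1, 4, 9, 16, 25 → 36 → 49.
Putting the parts together: 34 rolls, 36 pies and then 55 rolls, 49 pies.

34 rolls, 36 pies; 55 rolls, 49 pies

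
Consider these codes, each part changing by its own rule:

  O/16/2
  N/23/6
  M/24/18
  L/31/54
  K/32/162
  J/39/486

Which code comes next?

Letter: letters move back 1 place in the alphabet, so O, N, M, L, K, J → I.
For the second component, alternating steps +7, +1, +7, +1, …: 16, 23, 24, 31, 32, 39 → 40.
Third component: ×3 each step, so 2, 6, 18, 54, 162, 486 → 1458.
So the next code is I/40/1458.

I/40/1458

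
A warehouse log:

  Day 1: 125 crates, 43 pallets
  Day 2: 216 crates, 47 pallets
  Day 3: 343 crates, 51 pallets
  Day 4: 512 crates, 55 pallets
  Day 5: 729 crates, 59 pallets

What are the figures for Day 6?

1000 crates, 63 pallets

Crates: perfect cubes: 5³, 6³, 7³, …, so 125, 216, 343, 512, 729 → 1000.
Pallets: +4 each step, so 43, 47, 51, 55, 59 → 63.
Putting it together: 1000 crates, 63 pallets.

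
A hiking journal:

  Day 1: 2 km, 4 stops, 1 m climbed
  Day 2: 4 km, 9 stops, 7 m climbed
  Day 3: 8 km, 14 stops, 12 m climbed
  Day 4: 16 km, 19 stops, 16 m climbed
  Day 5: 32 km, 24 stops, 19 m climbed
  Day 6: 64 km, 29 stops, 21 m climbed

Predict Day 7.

Km: ×2 each step, so 2, 4, 8, 16, 32, 64 → 128.
For the stops, +5 each step: 4, 9, 14, 19, 24, 29 → 34.
M climbed goes 1, 7, 12, 16, 19, 21 → 22 (differences are 6, 5, 4, … (decreasing by 1 each time)).
So the next record is 128 km, 34 stops, 22 m climbed.

128 km, 34 stops, 22 m climbed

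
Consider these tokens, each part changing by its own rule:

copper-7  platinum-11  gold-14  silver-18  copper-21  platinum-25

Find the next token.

Metal: repeats copper → platinum → gold → silver; copper, platinum, gold, silver, copper, platinum → gold.
For the second component, alternating steps +4, +3, +4, +3, …: 7, 11, 14, 18, 21, 25 → 28.
So the next token is gold-28.

gold-28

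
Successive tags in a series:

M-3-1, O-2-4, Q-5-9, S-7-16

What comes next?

Letter: letters move forward 2 places in the alphabet, so M, O, Q, S → U.
Second component goes 3, 2, 5, 7 → 12 (each term is the sum of the two before it).
Third component goes 1, 4, 9, 16 → 25 (perfect squares: 1², 2², 3², …).
Combining the parts gives U-12-25.

U-12-25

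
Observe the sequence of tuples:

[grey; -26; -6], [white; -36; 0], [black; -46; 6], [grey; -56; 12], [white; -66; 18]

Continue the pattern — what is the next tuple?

For the shade, repeats grey → white → black: grey, white, black, grey, white → black.
For the second component, −10 each step: -26, -36, -46, -56, -66 → -76.
Third component goes -6, 0, 6, 12, 18 → 24 (+6 each step).
Combining the parts gives [black; -76; 24].

[black; -76; 24]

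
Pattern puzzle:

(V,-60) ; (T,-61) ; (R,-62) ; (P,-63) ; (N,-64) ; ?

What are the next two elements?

Letter: V, T, R, P, N → L → J (letters move back 2 places in the alphabet).
Second part: −1 each step, so -60, -61, -62, -63, -64 → -65 → -66.
Putting the parts together: (L,-65) and then (J,-66).

(L,-65), (J,-66)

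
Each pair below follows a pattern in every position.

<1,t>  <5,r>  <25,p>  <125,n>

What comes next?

<625,l>

First part: 1, 5, 25, 125 → 625 (×5 each step).
Letter: t, r, p, n → l (letters move back 2 places in the alphabet).
So the next pair is <625,l>.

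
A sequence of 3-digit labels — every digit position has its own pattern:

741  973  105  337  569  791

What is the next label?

923

For the first digit, +2 each step, mod 10: 7, 9, 1, 3, 5, 7 → 9.
Second digit: +3 each step, mod 10, so 4, 7, 0, 3, 6, 9 → 2.
Third digit: +2 each step, mod 10; 1, 3, 5, 7, 9, 1 → 3.
Putting it together: 923.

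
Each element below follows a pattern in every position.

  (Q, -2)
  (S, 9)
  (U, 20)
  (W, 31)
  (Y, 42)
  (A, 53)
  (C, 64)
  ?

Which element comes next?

Letter — letters move forward 2 places in the alphabet, wrapping Z→A: Q, S, U, W, Y, A, C → E.
Second value: +11 each step, so -2, 9, 20, 31, 42, 53, 64 → 75.
So the next element is (E, 75).

(E, 75)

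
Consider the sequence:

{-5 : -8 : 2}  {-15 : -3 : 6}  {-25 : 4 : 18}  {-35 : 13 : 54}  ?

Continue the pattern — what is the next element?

{-45 : 24 : 162}

First value — −10 each step: -5, -15, -25, -35 → -45.
Second value: differences are 5, 7, 9, … (increasing by 2 each time); -8, -3, 4, 13 → 24.
Third value goes 2, 6, 18, 54 → 162 (×3 each step).
So the next element is {-45 : 24 : 162}.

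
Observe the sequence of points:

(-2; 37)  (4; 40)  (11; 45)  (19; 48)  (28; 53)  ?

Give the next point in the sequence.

(38; 56)

First component — differences are 6, 7, 8, … (increasing by 1 each time): -2, 4, 11, 19, 28 → 38.
Second component goes 37, 40, 45, 48, 53 → 56 (alternating steps +3, +5, +3, +5, …).
Combining the parts gives (38; 56).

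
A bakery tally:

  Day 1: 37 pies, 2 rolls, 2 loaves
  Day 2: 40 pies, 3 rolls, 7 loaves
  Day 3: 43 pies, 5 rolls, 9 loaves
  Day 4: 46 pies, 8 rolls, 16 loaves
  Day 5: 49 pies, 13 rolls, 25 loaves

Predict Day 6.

52 pies, 21 rolls, 41 loaves

Pies: 37, 40, 43, 46, 49 → 52 (+3 each step).
Rolls: each term is the sum of the two before it, so 2, 3, 5, 8, 13 → 21.
Loaves goes 2, 7, 9, 16, 25 → 41 (each term is the sum of the two before it).
Combining the parts gives 52 pies, 21 rolls, 41 loaves.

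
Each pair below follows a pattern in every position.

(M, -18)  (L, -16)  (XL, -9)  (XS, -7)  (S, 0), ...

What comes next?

Size: runs through clothing sizes XS→XL, so M, L, XL, XS, S → M.
Second value: alternating steps +2, +7, +2, +7, …, so -18, -16, -9, -7, 0 → 2.
So the next pair is (M, 2).

(M, 2)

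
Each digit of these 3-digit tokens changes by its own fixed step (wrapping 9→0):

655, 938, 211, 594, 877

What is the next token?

First digit: +3 each step, mod 10; 6, 9, 2, 5, 8 → 1.
Second digit: −2 each step, mod 10; 5, 3, 1, 9, 7 → 5.
Third digit — +3 each step, mod 10: 5, 8, 1, 4, 7 → 0.
Putting it together: 150.

150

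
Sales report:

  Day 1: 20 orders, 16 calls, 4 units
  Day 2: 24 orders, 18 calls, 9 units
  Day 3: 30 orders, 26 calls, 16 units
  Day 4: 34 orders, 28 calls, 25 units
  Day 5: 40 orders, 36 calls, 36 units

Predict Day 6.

For the orders, alternating steps +4, +6, +4, +6, …: 20, 24, 30, 34, 40 → 44.
Calls: alternating steps +2, +8, +2, +8, …; 16, 18, 26, 28, 36 → 38.
Units: perfect squares: 2², 3², 4², …; 4, 9, 16, 25, 36 → 49.
Putting it together: 44 orders, 38 calls, 49 units.

44 orders, 38 calls, 49 units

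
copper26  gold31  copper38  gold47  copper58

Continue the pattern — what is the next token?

gold71

Metal goes copper, gold, copper, gold, copper → gold (alternates copper ↔ gold).
Second component goes 26, 31, 38, 47, 58 → 71 (differences are 5, 7, 9, … (increasing by 2 each time)).
Combining the parts gives gold71.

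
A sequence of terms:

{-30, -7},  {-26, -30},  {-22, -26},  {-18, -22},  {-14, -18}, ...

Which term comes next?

First coordinate: -30, -26, -22, -18, -14 → -10 (+4 each step).
Second coordinate — always the previous value of the first coordinate: -7, -30, -26, -22, -18 → -14.
So the next term is {-10, -14}.

{-10, -14}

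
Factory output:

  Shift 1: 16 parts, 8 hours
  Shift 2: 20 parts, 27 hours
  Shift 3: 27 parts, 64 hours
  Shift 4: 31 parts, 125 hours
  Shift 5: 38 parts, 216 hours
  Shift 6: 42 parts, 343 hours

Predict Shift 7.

49 parts, 512 hours

Parts — alternating steps +4, +7, +4, +7, …: 16, 20, 27, 31, 38, 42 → 49.
For the hours, perfect cubes: 2³, 3³, 4³, …: 8, 27, 64, 125, 216, 343 → 512.
Combining the parts gives 49 parts, 512 hours.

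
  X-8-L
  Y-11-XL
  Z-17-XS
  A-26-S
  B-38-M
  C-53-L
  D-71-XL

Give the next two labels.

Letter: letters move forward 1 place in the alphabet, wrapping Z→A; X, Y, Z, A, B, C, D → E → F.
For the second component, differences are 3, 6, 9, … (increasing by 3 each time): 8, 11, 17, 26, 38, 53, 71 → 92 → 116.
Size — repeats L → XL → XS → S → M: L, XL, XS, S, M, L, XL → XS → S.
Putting the parts together: E-92-XS and then F-116-S.

E-92-XS, F-116-S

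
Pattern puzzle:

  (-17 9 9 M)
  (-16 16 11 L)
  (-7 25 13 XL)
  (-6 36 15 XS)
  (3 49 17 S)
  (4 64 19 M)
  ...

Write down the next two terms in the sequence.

First entry — alternating steps +1, +9, +1, +9, …: -17, -16, -7, -6, 3, 4 → 13 → 14.
Second entry: perfect squares: 3², 4², 5², …, so 9, 16, 25, 36, 49, 64 → 81 → 100.
For the third entry, +2 each step: 9, 11, 13, 15, 17, 19 → 21 → 23.
Size goes M, L, XL, XS, S, M → L → XL (repeats M → L → XL → XS → S).
So the next two terms are (13 81 21 L) and (14 100 23 XL).

(13 81 21 L), (14 100 23 XL)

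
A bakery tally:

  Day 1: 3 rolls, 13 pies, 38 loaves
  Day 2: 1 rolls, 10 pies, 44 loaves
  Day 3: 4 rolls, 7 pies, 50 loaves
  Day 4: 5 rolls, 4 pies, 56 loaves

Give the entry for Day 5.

For the rolls, each term is the sum of the two before it: 3, 1, 4, 5 → 9.
Pies: −3 each step, so 13, 10, 7, 4 → 1.
Loaves: 38, 44, 50, 56 → 62 (+6 each step).
Combining the parts gives 9 rolls, 1 pies, 62 loaves.

9 rolls, 1 pies, 62 loaves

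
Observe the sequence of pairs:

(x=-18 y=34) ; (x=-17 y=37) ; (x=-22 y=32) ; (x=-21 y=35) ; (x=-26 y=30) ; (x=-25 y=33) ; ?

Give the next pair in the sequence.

(x=-30 y=28)

X goes -18, -17, -22, -21, -26, -25 → -30 (alternating steps +1, −5, +1, −5, …).
Y — alternating steps +3, −5, +3, −5, …: 34, 37, 32, 35, 30, 33 → 28.
So the next pair is (x=-30 y=28).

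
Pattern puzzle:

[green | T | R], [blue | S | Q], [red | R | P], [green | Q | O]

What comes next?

[blue | P | N]

Colour: repeats green → blue → red, so green, blue, red, green → blue.
First letter: letters move back 1 place in the alphabet; T, S, R, Q → P.
Second letter: letters move back 1 place in the alphabet, so R, Q, P, O → N.
Putting it together: [blue | P | N].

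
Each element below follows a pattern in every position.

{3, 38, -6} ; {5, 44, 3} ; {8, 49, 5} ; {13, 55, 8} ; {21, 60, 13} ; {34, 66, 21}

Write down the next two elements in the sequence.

First value: each term is the sum of the two before it, so 3, 5, 8, 13, 21, 34 → 55 → 89.
Second value: 38, 44, 49, 55, 60, 66 → 71 → 77 (alternating steps +6, +5, +6, +5, …).
Third value — always the previous value of the first value: -6, 3, 5, 8, 13, 21 → 34 → 55.
Putting the parts together: {55, 71, 34} and then {89, 77, 55}.

{55, 71, 34}, {89, 77, 55}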